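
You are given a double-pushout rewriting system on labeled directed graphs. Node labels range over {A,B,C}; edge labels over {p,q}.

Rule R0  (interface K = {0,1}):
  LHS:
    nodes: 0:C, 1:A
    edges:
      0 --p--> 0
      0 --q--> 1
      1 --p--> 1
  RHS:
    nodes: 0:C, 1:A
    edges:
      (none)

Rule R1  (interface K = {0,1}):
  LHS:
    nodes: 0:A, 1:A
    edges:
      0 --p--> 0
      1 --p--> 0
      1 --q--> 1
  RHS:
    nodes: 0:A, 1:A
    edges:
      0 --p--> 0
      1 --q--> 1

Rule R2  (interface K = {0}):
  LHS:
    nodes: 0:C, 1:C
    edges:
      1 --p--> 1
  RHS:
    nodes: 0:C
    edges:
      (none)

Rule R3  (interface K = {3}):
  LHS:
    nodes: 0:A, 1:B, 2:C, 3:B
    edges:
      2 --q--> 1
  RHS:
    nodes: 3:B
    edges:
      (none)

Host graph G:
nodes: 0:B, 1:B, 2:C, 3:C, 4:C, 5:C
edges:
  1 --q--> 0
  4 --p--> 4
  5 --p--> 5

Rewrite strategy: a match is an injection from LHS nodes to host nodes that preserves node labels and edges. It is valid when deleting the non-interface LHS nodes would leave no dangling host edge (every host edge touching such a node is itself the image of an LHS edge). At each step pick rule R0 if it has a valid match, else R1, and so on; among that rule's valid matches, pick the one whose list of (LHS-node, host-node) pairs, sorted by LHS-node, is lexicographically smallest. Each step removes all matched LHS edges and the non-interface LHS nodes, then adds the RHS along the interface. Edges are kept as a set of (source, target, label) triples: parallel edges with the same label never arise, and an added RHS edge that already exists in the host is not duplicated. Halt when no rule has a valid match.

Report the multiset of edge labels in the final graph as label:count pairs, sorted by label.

[0] host  ⇒  6 nodes, 3 edges  {1-q->0 4-p->4 5-p->5}
[1] R2 @ {0↦2, 1↦4}  ⇒  5 nodes, 2 edges  {1-q->0 5-p->5}
[2] R2 @ {0↦2, 1↦5}  ⇒  4 nodes, 1 edges  {1-q->0}
halt: no rule applies after step 2
NF edges: [(1, 0, 'q')]

Answer: q:1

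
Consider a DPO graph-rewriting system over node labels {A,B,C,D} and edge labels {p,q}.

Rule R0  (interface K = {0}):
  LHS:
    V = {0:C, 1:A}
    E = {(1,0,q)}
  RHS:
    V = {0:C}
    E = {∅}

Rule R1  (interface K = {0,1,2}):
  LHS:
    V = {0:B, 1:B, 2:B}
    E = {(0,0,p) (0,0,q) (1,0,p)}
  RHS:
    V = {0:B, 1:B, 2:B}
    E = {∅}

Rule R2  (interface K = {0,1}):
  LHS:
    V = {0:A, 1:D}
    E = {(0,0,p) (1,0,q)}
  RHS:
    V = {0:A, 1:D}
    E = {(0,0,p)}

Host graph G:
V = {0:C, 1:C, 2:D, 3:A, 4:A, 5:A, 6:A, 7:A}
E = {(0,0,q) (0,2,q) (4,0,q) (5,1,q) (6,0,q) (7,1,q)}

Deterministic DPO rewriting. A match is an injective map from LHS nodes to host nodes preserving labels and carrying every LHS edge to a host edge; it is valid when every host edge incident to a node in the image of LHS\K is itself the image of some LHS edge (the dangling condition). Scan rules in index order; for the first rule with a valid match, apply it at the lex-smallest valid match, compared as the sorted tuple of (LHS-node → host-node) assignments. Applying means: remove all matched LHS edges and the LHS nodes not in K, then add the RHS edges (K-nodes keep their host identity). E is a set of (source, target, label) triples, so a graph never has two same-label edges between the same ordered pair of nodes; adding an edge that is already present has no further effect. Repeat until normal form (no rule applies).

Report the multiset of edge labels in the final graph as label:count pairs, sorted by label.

Answer: q:2

Rewrite trace:
start.  V:8 E:6  edges: 0-q->0 0-q->2 4-q->0 5-q->1 6-q->0 7-q->1
1. fire R0 via {0↦0, 1↦4}  →  V:7 E:5  edges: 0-q->0 0-q->2 5-q->1 6-q->0 7-q->1
2. fire R0 via {0↦0, 1↦6}  →  V:6 E:4  edges: 0-q->0 0-q->2 5-q->1 7-q->1
3. fire R0 via {0↦1, 1↦5}  →  V:5 E:3  edges: 0-q->0 0-q->2 7-q->1
4. fire R0 via {0↦1, 1↦7}  →  V:4 E:2  edges: 0-q->0 0-q->2
halt: no rule applies after step 4
NF edges: [(0, 0, 'q'), (0, 2, 'q')]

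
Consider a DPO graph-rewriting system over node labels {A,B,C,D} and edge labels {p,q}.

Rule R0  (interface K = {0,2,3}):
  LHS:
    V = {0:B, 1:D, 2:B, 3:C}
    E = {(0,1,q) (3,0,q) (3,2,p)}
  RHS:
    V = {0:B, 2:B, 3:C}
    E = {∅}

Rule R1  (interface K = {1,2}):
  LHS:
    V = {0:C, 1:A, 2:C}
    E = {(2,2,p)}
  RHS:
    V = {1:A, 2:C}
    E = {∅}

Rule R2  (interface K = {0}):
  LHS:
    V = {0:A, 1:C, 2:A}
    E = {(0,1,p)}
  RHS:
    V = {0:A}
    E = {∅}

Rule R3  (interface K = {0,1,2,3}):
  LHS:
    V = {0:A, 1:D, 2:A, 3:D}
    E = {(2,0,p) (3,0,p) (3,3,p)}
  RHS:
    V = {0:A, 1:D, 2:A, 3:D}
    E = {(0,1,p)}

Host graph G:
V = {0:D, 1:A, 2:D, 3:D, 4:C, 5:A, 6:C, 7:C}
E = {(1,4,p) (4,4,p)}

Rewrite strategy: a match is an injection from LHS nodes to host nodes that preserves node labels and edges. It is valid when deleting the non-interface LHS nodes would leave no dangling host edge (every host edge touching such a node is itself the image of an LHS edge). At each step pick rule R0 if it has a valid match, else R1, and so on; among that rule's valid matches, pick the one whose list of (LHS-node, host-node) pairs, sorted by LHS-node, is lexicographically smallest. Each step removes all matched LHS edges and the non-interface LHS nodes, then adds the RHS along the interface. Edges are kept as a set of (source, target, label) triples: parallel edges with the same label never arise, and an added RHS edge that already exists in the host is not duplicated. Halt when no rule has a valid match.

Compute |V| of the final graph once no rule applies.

Answer: 5

Rewrite trace:
[0] host  ⇒  8 nodes, 2 edges  {1-p->4 4-p->4}
[1] R1 @ {0↦6, 1↦1, 2↦4}  ⇒  7 nodes, 1 edges  {1-p->4}
[2] R2 @ {0↦1, 1↦4, 2↦5}  ⇒  5 nodes, 0 edges  {∅}
final graph: no rule applies after step 2
NF nodes: {0:D, 1:A, 2:D, 3:D, 7:C}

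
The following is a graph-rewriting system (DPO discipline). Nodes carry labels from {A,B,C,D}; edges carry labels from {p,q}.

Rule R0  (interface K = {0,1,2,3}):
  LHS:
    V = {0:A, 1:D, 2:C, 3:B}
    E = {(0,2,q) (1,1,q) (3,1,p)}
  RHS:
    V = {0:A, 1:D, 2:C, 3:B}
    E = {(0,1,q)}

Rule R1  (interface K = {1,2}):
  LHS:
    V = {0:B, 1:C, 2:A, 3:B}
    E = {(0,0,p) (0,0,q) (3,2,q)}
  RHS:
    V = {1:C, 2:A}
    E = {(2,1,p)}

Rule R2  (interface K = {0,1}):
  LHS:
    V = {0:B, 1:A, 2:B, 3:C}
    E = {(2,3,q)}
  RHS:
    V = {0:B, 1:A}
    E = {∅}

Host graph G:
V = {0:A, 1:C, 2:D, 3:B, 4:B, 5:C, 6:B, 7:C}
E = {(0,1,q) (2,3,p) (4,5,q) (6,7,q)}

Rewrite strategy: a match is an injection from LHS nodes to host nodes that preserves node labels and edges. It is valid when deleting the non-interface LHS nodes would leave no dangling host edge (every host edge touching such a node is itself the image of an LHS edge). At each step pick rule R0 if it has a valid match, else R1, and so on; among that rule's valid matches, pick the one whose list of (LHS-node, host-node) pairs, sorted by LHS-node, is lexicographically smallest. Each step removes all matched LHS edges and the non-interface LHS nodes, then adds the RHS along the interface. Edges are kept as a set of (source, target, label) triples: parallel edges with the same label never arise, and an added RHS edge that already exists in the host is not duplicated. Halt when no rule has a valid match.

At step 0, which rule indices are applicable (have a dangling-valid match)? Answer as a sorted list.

Answer: [R2]

Derivation:
R0: no valid match — LHS pattern not found
R1: no valid match — LHS pattern not found
R2: 4 valid matches — {0↦3, 1↦0, 2↦4, 3↦5}, {0↦3, 1↦0, 2↦6, 3↦7}, {0↦4, 1↦0, 2↦6, 3↦7} (+1 more)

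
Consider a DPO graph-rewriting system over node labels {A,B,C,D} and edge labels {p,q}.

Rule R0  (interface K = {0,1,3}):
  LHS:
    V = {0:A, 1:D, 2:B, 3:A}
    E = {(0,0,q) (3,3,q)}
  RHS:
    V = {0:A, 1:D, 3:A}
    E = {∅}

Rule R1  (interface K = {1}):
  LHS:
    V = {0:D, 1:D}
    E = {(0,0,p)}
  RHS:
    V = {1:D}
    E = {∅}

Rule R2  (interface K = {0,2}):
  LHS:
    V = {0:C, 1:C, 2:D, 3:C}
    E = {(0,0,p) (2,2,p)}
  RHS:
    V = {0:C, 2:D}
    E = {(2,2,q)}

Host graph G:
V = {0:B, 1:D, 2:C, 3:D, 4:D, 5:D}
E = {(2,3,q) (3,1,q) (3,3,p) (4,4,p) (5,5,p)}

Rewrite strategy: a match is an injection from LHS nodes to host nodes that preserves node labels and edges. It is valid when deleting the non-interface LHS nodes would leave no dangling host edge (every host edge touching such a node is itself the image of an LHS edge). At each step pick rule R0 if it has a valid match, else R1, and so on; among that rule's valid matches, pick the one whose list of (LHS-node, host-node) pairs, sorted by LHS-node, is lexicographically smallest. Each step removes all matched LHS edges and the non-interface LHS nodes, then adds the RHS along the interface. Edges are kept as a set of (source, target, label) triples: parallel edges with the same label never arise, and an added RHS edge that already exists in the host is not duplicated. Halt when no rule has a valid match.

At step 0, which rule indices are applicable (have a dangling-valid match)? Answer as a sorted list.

Answer: [R1]

Steps:
R0: no valid match — LHS pattern not found
R1: 6 valid matches — {0↦4, 1↦1}, {0↦4, 1↦3}, {0↦4, 1↦5} (+3 more)
R2: no valid match — LHS pattern not found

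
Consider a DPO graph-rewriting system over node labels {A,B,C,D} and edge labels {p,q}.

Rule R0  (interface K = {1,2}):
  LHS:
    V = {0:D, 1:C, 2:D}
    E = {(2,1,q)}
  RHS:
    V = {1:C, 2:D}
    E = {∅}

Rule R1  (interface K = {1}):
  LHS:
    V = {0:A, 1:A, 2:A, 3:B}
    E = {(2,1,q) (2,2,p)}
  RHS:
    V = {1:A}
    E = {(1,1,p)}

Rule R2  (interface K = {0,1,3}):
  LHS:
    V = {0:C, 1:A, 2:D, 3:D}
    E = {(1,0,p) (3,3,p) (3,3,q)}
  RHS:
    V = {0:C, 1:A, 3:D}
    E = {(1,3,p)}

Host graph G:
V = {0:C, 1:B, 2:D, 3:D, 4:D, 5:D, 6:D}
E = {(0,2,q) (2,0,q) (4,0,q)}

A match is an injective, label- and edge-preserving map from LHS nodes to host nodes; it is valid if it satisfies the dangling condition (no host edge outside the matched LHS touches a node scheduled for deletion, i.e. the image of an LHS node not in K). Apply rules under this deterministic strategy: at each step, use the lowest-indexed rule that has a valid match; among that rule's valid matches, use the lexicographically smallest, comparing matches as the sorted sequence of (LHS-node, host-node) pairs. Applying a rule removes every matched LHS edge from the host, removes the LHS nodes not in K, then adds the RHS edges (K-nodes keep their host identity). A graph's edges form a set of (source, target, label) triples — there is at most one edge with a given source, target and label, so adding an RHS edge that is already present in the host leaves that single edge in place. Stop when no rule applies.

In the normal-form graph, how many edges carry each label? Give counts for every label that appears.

start.  V:7 E:3  edges: 0-q->2 2-q->0 4-q->0
1. fire R0 via {0↦3, 1↦0, 2↦2}  →  V:6 E:2  edges: 0-q->2 4-q->0
2. fire R0 via {0↦5, 1↦0, 2↦4}  →  V:5 E:1  edges: 0-q->2
final graph: no rule applies after step 2
NF edges: [(0, 2, 'q')]

Answer: q:1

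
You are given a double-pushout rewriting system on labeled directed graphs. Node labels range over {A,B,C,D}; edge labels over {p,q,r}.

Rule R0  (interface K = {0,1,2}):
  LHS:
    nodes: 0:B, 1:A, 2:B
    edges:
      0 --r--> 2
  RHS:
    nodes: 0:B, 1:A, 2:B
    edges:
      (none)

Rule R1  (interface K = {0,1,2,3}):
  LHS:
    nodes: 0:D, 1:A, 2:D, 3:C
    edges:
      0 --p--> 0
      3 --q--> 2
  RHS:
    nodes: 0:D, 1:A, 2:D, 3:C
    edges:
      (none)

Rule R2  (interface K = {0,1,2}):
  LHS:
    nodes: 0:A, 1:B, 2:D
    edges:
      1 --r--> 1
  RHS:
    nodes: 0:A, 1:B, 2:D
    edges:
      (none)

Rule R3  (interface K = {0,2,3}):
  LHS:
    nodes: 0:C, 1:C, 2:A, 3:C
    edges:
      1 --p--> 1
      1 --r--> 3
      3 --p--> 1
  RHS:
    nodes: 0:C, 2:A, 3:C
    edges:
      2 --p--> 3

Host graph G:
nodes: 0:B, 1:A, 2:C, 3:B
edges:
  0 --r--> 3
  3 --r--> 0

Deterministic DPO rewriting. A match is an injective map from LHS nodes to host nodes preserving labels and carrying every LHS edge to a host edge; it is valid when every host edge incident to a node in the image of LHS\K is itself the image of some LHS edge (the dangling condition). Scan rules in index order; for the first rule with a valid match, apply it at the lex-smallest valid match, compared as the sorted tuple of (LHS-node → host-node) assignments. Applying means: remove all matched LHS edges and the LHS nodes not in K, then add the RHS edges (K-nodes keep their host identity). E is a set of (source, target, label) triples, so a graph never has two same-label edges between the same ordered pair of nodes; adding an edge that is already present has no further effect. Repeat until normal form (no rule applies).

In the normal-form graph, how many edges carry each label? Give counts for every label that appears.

start.  V:4 E:2  edges: 0-r->3 3-r->0
1. fire R0 via {0↦0, 1↦1, 2↦3}  →  V:4 E:1  edges: 3-r->0
2. fire R0 via {0↦3, 1↦1, 2↦0}  →  V:4 E:0  edges: ∅
normal form: no rule applies after step 2
NF edges: []

Answer: (no edges)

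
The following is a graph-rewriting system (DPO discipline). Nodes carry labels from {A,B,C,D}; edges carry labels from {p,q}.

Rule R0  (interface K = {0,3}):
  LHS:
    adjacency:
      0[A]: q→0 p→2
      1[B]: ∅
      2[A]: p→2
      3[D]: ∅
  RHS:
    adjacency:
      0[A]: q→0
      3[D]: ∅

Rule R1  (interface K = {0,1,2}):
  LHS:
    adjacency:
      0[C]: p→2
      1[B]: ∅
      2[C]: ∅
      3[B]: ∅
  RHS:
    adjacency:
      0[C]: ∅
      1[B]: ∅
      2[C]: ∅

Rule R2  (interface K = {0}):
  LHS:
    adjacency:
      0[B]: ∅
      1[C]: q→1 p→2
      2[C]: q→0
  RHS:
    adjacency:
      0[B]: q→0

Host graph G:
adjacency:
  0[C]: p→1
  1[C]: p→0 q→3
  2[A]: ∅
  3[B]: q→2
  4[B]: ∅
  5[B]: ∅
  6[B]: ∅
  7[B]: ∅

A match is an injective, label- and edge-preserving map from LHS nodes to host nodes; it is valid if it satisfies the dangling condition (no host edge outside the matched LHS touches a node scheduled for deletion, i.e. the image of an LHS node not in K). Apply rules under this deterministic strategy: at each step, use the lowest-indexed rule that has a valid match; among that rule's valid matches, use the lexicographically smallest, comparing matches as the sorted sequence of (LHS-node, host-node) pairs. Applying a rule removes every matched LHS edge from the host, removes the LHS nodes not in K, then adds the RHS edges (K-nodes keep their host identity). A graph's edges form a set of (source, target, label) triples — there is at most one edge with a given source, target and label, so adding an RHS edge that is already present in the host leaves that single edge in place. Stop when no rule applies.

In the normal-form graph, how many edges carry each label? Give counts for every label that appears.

[0] host  ⇒  8 nodes, 4 edges  {0-p->1 1-p->0 1-q->3 3-q->2}
[1] R1 @ {0↦0, 1↦3, 2↦1, 3↦4}  ⇒  7 nodes, 3 edges  {1-p->0 1-q->3 3-q->2}
[2] R1 @ {0↦1, 1↦3, 2↦0, 3↦5}  ⇒  6 nodes, 2 edges  {1-q->3 3-q->2}
final graph: no rule applies after step 2
NF edges: [(1, 3, 'q'), (3, 2, 'q')]

Answer: q:2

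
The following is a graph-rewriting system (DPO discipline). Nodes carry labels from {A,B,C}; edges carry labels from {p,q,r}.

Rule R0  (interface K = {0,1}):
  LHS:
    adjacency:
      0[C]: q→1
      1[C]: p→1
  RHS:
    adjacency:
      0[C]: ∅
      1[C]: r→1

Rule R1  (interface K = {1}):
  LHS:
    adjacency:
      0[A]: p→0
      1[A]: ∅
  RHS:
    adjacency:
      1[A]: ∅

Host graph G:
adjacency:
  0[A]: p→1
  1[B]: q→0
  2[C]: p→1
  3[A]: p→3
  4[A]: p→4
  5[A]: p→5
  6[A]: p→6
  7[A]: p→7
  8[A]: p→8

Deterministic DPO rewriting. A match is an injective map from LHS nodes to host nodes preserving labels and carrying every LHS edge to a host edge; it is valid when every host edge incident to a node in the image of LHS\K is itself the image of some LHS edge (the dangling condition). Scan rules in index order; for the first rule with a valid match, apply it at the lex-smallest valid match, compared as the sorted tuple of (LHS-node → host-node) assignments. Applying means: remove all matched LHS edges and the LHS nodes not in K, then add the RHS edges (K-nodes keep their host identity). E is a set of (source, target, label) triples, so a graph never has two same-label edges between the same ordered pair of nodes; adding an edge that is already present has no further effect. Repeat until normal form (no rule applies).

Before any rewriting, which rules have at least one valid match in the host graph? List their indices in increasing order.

R0: no valid match — LHS pattern not found
R1: 36 valid matches — {0↦3, 1↦0}, {0↦3, 1↦4}, {0↦3, 1↦5} (+33 more)

Answer: [R1]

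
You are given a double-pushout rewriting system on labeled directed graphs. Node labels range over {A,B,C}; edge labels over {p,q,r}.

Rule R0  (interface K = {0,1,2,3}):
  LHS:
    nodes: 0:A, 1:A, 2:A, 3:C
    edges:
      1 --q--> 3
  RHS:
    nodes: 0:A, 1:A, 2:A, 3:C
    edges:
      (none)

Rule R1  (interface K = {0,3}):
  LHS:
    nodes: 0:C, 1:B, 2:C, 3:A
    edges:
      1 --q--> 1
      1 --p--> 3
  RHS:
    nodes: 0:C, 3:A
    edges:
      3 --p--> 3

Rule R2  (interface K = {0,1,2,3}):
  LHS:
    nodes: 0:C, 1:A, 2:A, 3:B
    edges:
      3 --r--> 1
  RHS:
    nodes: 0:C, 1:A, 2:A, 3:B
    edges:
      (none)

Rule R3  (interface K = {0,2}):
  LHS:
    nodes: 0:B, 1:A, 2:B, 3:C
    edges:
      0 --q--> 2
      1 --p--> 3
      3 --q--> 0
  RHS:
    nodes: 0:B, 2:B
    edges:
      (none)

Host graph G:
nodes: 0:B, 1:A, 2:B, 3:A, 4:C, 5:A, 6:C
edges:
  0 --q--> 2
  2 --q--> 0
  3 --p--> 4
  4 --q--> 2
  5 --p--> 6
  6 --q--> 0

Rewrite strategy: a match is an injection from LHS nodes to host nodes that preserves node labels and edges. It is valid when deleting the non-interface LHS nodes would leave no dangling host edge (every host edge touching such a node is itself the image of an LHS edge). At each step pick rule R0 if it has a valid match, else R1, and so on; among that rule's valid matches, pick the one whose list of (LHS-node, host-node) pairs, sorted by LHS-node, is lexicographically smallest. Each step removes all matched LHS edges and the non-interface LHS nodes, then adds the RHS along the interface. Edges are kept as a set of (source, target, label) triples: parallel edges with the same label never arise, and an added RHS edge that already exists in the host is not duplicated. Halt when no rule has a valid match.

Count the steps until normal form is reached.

Answer: 2

Rewrite trace:
initial: |V|=7 |E|=6  E = 0-q->2 2-q->0 3-p->4 4-q->2 5-p->6 6-q->0
step 1: apply R3 at {0↦0, 1↦5, 2↦2, 3↦6}  → |V|=5 |E|=3  E = 2-q->0 3-p->4 4-q->2
step 2: apply R3 at {0↦2, 1↦3, 2↦0, 3↦4}  → |V|=3 |E|=0  E = ∅
normal form: no rule applies after step 2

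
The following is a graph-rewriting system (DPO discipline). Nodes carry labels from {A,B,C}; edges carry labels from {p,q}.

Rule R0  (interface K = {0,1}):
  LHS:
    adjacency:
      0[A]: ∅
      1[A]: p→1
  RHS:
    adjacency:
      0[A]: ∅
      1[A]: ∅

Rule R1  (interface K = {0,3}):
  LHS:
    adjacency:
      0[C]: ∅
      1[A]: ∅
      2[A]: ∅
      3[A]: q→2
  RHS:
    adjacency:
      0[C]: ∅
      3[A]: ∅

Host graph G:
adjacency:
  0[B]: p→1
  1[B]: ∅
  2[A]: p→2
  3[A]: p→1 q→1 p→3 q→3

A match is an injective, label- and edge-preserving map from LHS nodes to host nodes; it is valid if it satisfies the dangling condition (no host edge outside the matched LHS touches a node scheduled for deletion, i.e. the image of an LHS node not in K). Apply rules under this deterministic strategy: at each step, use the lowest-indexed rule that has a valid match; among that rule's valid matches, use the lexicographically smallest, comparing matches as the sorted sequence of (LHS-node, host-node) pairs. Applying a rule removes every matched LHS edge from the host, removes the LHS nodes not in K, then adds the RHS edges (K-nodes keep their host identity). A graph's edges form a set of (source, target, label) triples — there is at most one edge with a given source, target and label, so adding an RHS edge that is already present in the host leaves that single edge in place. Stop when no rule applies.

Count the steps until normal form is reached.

[0] host  ⇒  4 nodes, 6 edges  {0-p->1 2-p->2 3-p->1 3-q->1 3-p->3 3-q->3}
[1] R0 @ {0↦2, 1↦3}  ⇒  4 nodes, 5 edges  {0-p->1 2-p->2 3-p->1 3-q->1 3-q->3}
[2] R0 @ {0↦3, 1↦2}  ⇒  4 nodes, 4 edges  {0-p->1 3-p->1 3-q->1 3-q->3}
final graph: no rule applies after step 2

Answer: 2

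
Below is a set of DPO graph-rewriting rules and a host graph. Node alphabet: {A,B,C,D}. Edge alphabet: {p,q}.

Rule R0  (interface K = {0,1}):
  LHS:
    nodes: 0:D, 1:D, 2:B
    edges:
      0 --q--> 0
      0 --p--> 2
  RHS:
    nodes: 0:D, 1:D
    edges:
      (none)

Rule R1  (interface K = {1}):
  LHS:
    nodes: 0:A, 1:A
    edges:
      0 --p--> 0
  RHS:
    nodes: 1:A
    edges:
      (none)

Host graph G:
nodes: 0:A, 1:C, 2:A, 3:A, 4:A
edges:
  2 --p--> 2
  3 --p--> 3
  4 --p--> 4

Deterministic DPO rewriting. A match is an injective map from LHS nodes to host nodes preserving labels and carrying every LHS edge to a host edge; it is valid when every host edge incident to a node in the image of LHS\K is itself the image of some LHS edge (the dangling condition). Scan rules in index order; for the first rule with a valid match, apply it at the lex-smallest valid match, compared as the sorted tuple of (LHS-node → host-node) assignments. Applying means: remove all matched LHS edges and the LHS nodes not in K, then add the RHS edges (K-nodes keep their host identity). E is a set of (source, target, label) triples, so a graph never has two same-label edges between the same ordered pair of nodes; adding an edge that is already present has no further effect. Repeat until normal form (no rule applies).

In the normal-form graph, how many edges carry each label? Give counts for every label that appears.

Answer: (no edges)

Derivation:
[0] host  ⇒  5 nodes, 3 edges  {2-p->2 3-p->3 4-p->4}
[1] R1 @ {0↦2, 1↦0}  ⇒  4 nodes, 2 edges  {3-p->3 4-p->4}
[2] R1 @ {0↦3, 1↦0}  ⇒  3 nodes, 1 edges  {4-p->4}
[3] R1 @ {0↦4, 1↦0}  ⇒  2 nodes, 0 edges  {∅}
normal form: no rule applies after step 3
NF edges: []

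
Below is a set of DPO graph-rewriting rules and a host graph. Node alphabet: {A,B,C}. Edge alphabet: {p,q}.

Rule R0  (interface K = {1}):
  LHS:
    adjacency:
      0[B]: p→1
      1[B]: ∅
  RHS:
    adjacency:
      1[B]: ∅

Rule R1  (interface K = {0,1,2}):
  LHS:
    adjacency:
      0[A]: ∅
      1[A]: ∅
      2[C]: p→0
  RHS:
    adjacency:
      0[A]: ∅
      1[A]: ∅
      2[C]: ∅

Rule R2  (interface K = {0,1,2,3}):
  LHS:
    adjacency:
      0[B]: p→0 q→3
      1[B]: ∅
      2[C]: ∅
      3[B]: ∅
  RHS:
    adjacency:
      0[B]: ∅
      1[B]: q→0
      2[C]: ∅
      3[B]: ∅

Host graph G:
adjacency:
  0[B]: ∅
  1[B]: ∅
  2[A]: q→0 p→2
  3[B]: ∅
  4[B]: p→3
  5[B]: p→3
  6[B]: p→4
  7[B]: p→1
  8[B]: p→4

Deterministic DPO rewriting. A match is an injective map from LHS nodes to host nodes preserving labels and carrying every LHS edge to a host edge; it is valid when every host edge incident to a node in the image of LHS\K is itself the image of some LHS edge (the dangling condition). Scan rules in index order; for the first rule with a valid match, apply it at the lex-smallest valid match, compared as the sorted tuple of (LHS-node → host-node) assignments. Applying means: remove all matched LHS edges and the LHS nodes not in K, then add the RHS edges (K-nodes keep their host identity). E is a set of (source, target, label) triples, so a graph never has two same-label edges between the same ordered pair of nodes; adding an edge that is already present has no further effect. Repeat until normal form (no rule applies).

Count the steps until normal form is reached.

start.  V:9 E:7  edges: 2-q->0 2-p->2 4-p->3 5-p->3 6-p->4 7-p->1 8-p->4
1. fire R0 via {0↦5, 1↦3}  →  V:8 E:6  edges: 2-q->0 2-p->2 4-p->3 6-p->4 7-p->1 8-p->4
2. fire R0 via {0↦6, 1↦4}  →  V:7 E:5  edges: 2-q->0 2-p->2 4-p->3 7-p->1 8-p->4
3. fire R0 via {0↦7, 1↦1}  →  V:6 E:4  edges: 2-q->0 2-p->2 4-p->3 8-p->4
4. fire R0 via {0↦8, 1↦4}  →  V:5 E:3  edges: 2-q->0 2-p->2 4-p->3
5. fire R0 via {0↦4, 1↦3}  →  V:4 E:2  edges: 2-q->0 2-p->2
halt: no rule applies after step 5

Answer: 5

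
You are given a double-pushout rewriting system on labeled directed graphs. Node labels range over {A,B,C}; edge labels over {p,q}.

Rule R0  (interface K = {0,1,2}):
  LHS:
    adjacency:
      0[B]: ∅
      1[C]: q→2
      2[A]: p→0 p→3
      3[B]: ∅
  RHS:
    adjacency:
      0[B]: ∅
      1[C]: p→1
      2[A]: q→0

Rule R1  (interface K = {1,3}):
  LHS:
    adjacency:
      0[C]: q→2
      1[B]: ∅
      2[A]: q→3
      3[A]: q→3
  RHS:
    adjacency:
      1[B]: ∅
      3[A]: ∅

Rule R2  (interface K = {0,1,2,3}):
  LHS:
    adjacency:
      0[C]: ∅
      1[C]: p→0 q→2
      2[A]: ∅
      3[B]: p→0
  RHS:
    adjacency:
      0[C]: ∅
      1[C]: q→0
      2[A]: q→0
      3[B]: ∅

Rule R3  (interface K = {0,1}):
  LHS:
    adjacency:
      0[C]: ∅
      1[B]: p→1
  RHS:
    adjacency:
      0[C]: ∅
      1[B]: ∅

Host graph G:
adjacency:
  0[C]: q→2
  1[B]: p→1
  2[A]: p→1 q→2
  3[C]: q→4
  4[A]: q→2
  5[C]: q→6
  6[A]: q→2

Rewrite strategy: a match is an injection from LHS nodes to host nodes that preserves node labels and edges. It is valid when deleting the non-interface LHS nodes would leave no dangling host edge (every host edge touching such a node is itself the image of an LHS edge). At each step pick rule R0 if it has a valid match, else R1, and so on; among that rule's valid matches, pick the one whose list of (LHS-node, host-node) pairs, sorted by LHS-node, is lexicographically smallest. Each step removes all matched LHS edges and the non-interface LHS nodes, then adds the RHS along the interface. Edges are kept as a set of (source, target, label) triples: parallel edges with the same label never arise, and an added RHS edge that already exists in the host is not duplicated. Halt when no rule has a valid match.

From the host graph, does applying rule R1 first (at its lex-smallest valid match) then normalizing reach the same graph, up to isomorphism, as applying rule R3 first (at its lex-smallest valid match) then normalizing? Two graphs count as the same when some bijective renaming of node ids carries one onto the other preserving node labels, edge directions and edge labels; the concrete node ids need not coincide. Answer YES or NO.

Answer: YES

Steps:
branch R1-first: apply at {0↦3, 1↦1, 2↦4, 3↦2} → |E|=5, then 1 more step(s) → NF |V|=5 |E|=4 V={0:C, 1:B, 2:A, 5:C, 6:A} E=0-q->2 2-p->1 5-q->6 6-q->2
branch R3-first: apply at {0↦0, 1↦1} → |E|=7, then 1 more step(s) → NF |V|=5 |E|=4 V={0:C, 1:B, 2:A, 5:C, 6:A} E=0-q->2 2-p->1 5-q->6 6-q->2
graphs isomorphic (equal up to label-preserving node renaming)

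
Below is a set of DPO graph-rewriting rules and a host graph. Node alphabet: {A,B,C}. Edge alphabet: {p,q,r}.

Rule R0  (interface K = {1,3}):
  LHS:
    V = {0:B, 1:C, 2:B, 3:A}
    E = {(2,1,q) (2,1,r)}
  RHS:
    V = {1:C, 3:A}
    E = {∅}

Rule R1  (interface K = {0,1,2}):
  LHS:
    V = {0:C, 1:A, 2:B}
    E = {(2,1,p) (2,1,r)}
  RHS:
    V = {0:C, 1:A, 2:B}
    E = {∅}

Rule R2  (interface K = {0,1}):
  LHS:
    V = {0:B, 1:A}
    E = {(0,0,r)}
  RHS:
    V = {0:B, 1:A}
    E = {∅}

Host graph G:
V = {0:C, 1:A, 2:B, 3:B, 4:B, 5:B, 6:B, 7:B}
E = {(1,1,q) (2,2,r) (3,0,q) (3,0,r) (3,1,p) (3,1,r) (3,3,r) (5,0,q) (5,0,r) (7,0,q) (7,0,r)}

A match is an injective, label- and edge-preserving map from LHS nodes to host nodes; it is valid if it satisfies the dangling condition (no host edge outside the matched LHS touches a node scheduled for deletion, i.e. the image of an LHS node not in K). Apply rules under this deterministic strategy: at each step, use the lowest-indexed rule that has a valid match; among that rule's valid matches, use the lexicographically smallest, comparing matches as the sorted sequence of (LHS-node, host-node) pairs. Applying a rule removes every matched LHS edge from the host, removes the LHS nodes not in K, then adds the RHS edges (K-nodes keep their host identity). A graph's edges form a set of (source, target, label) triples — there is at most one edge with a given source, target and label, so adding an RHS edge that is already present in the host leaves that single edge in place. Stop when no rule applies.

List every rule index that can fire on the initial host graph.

R0: 4 valid matches — {0↦4, 1↦0, 2↦5, 3↦1}, {0↦4, 1↦0, 2↦7, 3↦1}, {0↦6, 1↦0, 2↦5, 3↦1} (+1 more)
R1: 1 valid match — {0↦0, 1↦1, 2↦3}
R2: 2 valid matches — {0↦2, 1↦1}, {0↦3, 1↦1}

Answer: [R0,R1,R2]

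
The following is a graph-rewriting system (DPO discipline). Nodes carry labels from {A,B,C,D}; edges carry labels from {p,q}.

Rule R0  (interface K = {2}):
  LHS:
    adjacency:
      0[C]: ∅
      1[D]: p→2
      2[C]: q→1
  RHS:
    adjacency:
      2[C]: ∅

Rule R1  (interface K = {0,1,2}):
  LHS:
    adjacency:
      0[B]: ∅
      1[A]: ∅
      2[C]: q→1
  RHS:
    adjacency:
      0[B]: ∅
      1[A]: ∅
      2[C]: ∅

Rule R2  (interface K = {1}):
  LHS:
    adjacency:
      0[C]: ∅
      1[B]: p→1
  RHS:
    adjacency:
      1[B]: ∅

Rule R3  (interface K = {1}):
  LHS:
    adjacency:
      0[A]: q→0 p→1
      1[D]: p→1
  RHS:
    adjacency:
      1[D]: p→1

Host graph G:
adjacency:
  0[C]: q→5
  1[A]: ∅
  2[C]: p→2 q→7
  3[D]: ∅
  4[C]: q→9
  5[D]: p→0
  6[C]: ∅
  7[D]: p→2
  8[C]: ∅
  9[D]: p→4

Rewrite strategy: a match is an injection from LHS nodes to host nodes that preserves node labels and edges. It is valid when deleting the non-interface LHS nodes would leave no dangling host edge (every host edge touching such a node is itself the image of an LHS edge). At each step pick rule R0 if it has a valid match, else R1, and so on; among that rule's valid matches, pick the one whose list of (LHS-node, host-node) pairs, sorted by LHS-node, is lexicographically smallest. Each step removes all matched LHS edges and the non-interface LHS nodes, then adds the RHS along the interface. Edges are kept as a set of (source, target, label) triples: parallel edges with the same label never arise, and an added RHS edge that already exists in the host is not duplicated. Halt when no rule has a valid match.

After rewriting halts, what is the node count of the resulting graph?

Answer: 4

Derivation:
[0] host  ⇒  10 nodes, 7 edges  {0-q->5 2-p->2 2-q->7 4-q->9 5-p->0 7-p->2 9-p->4}
[1] R0 @ {0↦6, 1↦5, 2↦0}  ⇒  8 nodes, 5 edges  {2-p->2 2-q->7 4-q->9 7-p->2 9-p->4}
[2] R0 @ {0↦0, 1↦7, 2↦2}  ⇒  6 nodes, 3 edges  {2-p->2 4-q->9 9-p->4}
[3] R0 @ {0↦8, 1↦9, 2↦4}  ⇒  4 nodes, 1 edges  {2-p->2}
halt: no rule applies after step 3
NF nodes: {1:A, 2:C, 3:D, 4:C}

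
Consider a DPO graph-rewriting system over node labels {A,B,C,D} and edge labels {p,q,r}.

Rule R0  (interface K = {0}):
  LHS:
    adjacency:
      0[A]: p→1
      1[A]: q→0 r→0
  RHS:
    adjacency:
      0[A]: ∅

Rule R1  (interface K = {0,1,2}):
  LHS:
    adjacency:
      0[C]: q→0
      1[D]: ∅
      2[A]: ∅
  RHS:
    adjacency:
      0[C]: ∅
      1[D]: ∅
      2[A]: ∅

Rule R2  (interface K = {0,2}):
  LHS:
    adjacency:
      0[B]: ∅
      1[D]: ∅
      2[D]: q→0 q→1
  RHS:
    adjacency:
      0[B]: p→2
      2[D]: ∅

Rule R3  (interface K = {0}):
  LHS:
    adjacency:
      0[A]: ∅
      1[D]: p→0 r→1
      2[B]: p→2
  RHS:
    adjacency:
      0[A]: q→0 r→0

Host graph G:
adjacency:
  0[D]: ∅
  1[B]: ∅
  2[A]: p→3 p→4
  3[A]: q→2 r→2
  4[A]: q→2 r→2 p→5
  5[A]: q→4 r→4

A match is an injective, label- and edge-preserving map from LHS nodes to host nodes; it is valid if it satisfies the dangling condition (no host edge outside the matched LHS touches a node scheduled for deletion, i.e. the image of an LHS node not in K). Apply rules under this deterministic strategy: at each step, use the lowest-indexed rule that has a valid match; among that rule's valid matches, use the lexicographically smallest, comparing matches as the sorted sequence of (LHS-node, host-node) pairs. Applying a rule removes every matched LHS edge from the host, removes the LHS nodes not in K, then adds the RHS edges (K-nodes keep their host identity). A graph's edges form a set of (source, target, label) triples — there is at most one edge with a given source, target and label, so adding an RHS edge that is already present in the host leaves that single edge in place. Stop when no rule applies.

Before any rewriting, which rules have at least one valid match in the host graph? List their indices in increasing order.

R0: 2 valid matches — {0↦2, 1↦3}, {0↦4, 1↦5}
R1: no valid match — LHS pattern not found
R2: no valid match — LHS pattern not found
R3: no valid match — LHS pattern not found

Answer: [R0]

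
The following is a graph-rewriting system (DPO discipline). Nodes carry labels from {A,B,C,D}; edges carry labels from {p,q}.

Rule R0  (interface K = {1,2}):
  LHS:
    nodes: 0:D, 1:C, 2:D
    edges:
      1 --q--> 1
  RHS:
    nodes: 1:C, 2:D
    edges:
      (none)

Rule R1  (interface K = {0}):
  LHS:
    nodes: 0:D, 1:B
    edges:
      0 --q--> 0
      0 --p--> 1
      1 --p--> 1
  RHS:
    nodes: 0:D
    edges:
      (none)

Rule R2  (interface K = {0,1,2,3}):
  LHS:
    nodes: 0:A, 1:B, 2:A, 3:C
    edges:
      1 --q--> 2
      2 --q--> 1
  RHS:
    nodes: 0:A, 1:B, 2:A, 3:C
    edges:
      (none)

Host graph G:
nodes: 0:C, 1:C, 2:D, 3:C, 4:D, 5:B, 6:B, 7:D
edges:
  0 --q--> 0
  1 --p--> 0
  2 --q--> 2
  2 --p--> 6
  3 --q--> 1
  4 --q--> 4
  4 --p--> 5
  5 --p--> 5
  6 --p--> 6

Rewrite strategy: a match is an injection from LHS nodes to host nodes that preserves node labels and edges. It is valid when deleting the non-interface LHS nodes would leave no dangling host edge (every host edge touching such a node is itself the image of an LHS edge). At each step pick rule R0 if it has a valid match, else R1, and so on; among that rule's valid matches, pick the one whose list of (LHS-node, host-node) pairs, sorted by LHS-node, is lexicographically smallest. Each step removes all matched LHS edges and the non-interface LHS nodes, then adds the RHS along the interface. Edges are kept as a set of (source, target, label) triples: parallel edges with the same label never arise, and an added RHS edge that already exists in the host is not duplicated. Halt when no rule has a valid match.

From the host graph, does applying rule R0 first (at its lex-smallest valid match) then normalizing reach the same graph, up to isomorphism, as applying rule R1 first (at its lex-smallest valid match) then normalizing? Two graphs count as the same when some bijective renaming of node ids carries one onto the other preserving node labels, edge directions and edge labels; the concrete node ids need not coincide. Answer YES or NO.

Answer: YES

Derivation:
branch R0-first: apply at {0↦7, 1↦0, 2↦2} → |E|=8, then 2 more step(s) → NF |V|=5 |E|=2 V={0:C, 1:C, 2:D, 3:C, 4:D} E=1-p->0 3-q->1
branch R1-first: apply at {0↦2, 1↦6} → |E|=6, then 2 more step(s) → NF |V|=5 |E|=2 V={0:C, 1:C, 3:C, 4:D, 7:D} E=1-p->0 3-q->1
graphs isomorphic (equal up to label-preserving node renaming)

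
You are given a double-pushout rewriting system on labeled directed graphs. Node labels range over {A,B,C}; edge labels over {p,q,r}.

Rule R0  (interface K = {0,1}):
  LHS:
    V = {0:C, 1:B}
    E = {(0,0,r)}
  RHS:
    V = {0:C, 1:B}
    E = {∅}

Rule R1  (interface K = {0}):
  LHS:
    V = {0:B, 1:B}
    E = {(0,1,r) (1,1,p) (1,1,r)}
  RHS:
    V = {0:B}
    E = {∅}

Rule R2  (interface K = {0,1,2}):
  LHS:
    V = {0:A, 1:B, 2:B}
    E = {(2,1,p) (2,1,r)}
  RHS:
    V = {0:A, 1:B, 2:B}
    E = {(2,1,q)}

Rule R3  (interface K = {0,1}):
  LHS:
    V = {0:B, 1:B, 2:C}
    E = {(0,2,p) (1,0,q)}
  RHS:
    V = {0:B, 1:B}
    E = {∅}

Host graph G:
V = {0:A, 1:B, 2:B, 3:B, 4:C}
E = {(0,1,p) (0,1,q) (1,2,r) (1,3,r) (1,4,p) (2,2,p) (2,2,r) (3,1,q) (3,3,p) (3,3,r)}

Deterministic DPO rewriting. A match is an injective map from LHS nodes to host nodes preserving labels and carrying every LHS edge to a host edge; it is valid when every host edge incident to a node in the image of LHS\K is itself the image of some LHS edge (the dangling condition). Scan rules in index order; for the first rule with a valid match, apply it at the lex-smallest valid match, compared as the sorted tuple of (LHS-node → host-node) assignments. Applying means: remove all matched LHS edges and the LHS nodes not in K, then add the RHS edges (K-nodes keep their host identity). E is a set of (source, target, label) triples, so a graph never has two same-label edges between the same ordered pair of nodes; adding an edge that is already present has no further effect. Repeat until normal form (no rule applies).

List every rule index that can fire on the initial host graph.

R0: no valid match — LHS pattern not found
R1: 1 valid match — {0↦1, 1↦2}
R2: no valid match — LHS pattern not found
R3: 1 valid match — {0↦1, 1↦3, 2↦4}

Answer: [R1,R3]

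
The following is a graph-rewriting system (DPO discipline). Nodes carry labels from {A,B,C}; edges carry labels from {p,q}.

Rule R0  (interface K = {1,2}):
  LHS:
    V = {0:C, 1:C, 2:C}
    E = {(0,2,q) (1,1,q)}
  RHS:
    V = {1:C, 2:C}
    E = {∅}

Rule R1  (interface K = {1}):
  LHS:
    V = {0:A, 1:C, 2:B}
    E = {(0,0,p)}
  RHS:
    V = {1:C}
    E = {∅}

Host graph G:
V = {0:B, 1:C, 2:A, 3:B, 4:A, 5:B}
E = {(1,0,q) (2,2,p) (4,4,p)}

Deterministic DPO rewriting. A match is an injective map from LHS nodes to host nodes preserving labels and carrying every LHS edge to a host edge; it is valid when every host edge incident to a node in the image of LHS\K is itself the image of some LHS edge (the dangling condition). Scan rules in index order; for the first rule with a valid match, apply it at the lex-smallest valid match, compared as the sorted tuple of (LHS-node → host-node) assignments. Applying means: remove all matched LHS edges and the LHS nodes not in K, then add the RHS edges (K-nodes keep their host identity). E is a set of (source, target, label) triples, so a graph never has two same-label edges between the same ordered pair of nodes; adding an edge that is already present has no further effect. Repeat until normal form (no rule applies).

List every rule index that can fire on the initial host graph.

R0: no valid match — LHS pattern not found
R1: 4 valid matches — {0↦2, 1↦1, 2↦3}, {0↦2, 1↦1, 2↦5}, {0↦4, 1↦1, 2↦3} (+1 more)

Answer: [R1]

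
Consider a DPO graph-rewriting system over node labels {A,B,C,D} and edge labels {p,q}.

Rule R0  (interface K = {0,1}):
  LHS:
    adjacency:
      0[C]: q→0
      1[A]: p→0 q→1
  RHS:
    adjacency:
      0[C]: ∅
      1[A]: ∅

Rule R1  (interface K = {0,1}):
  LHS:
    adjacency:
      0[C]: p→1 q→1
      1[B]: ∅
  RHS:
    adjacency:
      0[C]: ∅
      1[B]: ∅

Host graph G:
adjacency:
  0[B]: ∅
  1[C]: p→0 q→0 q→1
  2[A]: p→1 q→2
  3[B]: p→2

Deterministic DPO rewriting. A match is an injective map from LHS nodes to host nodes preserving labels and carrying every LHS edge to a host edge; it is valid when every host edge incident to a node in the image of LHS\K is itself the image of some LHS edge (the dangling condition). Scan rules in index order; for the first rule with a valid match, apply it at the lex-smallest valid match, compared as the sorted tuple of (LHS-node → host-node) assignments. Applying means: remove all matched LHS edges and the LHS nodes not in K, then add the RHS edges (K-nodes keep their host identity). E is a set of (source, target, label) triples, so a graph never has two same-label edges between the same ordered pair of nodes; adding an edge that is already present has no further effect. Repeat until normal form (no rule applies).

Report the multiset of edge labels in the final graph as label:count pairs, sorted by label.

start.  V:4 E:6  edges: 1-p->0 1-q->0 1-q->1 2-p->1 2-q->2 3-p->2
1. fire R0 via {0↦1, 1↦2}  →  V:4 E:3  edges: 1-p->0 1-q->0 3-p->2
2. fire R1 via {0↦1, 1↦0}  →  V:4 E:1  edges: 3-p->2
halt: no rule applies after step 2
NF edges: [(3, 2, 'p')]

Answer: p:1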